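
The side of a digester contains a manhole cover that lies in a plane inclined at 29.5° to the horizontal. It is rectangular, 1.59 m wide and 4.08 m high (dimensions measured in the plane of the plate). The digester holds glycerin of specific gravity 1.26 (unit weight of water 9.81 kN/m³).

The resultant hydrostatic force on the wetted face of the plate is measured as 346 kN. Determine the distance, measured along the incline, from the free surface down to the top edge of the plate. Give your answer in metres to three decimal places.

y_top ≈ 6.723 m

γ = 1.26 × 9.81 = 12.3606 kN/m³.
A = 1.59 × 4.08 = 6.4872 m².
From F = γ·h_c·A, the centroid depth is h_c = 346/(12.3606 × 6.4872) = 4.31498 m.
Let θ = 29.5° be the plate's angle to the horizontal; measure y along the incline from where the plane meets the free surface. Vertical depth h = y·sinθ with sinθ = 0.492424.
Along the incline, y_c = h_c/sinθ = 4.31498/0.492424 = 8.76273 m.
The centroid lies 4.08/2 = 2.04 m below the top edge, so the top edge sits at y_top = 8.76273 − 2.04 = 6.72273 m along the incline.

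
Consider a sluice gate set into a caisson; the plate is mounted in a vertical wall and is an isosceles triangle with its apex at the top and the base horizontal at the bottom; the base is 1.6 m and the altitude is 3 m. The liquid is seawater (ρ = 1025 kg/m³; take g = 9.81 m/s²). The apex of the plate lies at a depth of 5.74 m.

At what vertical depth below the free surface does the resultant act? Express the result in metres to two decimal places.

γ = ρg = 1025 × 9.81 / 1000 = 10.05525 kN/m³.
With the apex up, the centroid sits 2h/3 = 2 × 3/3 = 2 m below the apex, so the centroid depth is h_c = 5.74 + 2 = 7.74 m.
A = ½ × 1.6 × 3 = 2.4 m².
Resultant F = γ·h_c·A = 10.05525 × 7.74 × 2.4 = 186.786 kN.
I_c = b·h³/36 = 1.6 × 3³/36 = 1.2 m⁴.
Centre of pressure: y_p = y_c + I_c/(y_c·A) = 7.74 + 1.2/(7.74 × 2.4) = 7.74 + 0.0645995 = 7.8046 m along the plane.

h_p = 7.80 m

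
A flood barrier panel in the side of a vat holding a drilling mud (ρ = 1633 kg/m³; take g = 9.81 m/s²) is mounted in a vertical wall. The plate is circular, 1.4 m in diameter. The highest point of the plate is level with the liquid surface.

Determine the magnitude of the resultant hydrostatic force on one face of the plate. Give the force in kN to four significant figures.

γ = ρg = 1633 × 9.81 / 1000 = 16.01973 kN/m³.
The centroid is at the centre, 0.7 m below the top of the plate, so the centroid depth is h_c = 0.7 m.
A = π(0.7)² = 1.53938 m².
Resultant F = γ·h_c·A = 16.01973 × 0.7 × 1.53938 = 17.2623 kN.

F ≈ 17.26 kN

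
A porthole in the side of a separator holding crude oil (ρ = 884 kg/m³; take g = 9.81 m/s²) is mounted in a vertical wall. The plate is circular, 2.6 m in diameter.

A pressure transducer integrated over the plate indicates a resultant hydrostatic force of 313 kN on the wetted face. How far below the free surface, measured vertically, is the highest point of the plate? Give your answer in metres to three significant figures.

γ = ρg = 884 × 9.81 / 1000 = 8.67204 kN/m³.
A = π(1.3)² = 5.30929 m².
From F = γ·h_c·A, the centroid depth is h_c = 313/(8.67204 × 5.30929) = 6.79809 m.
The centroid is at the centre, 1.3 m below the top of the plate, so the highest point sits at h_top = 6.79809 − 1.3 = 5.49809 m below the surface.

d_top ≈ 5.50 m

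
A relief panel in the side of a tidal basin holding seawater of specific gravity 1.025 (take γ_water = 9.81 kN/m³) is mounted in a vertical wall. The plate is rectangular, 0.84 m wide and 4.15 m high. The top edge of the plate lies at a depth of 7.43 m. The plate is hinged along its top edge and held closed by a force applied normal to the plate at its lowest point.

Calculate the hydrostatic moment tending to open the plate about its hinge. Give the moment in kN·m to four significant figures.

γ = 1.025 × 9.81 = 10.05525 kN/m³.
The centroid lies 4.15/2 = 2.075 m below the top edge, so the centroid depth is h_c = 7.43 + 2.075 = 9.505 m.
A = 0.84 × 4.15 = 3.486 m².
Resultant F = γ·h_c·A = 10.05525 × 9.505 × 3.486 = 333.175 kN.
I_c = b·h³/12 = 0.84 × 4.15³/12 = 5.00314 m⁴.
Centre of pressure: y_p = y_c + I_c/(y_c·A) = 9.505 + 5.00314/(9.505 × 3.486) = 9.505 + 0.150995 = 9.656 m along the plane.
The resultant acts 2.075 + 0.150995 = 2.226 m (along the plate) below the hinge at the top edge, so the moment about the hinge is M = F × 2.226 = 333.175 × 2.226 = 741.648 kN·m.

M ≈ 741.6 kN·m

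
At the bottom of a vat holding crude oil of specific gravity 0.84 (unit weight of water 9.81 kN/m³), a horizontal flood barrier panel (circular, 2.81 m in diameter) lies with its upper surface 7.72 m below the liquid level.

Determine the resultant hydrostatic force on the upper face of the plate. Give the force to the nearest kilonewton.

γ = 0.84 × 9.81 = 8.2404 kN/m³.
The plate is horizontal, so pressure is uniform at p = γ·h = 8.2404 × 7.72 = 63.6159 kN/m².
A = π(1.405)² = 6.20158 m².
F = p·A = 63.6159 × 6.20158 = 394.519 kN.

F ≈ 395 kN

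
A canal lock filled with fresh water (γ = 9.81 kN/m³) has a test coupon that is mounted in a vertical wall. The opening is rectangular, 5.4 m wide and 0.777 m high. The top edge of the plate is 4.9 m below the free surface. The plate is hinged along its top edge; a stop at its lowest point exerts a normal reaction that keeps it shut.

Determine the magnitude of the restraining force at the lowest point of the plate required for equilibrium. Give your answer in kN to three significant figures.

P ≈ 112 kN

γ = 9.81 kN/m³.
The centroid lies 0.777/2 = 0.3885 m below the top edge, so the centroid depth is h_c = 4.9 + 0.3885 = 5.2885 m.
A = 5.4 × 0.777 = 4.1958 m².
Resultant F = γ·h_c·A = 9.81 × 5.2885 × 4.1958 = 217.679 kN.
I_c = b·h³/12 = 5.4 × 0.777³/12 = 0.211094 m⁴.
Centre of pressure: y_p = y_c + I_c/(y_c·A) = 5.2885 + 0.211094/(5.2885 × 4.1958) = 5.2885 + 0.00951324 = 5.29801 m along the plane.
The resultant acts 0.3885 + 0.00951324 = 0.398013 m (along the plate) below the hinge at the top edge, so the moment about the hinge is M = F × 0.398013 = 217.679 × 0.398013 = 86.6391 kN·m.
A normal force at the bottom, 0.777 m from the hinge, must supply this moment: P = 86.6391/0.777 = 111.505 kN.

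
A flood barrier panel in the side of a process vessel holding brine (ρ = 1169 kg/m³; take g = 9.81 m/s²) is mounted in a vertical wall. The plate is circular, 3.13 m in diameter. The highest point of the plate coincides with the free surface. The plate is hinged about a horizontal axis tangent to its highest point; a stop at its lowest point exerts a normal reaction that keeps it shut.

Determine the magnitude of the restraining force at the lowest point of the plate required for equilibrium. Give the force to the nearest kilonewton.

γ = ρg = 1169 × 9.81 / 1000 = 11.46789 kN/m³.
The centroid is at the centre, 1.565 m below the top of the plate, so the centroid depth is h_c = 1.565 m.
A = π(1.565)² = 7.69447 m².
Resultant F = γ·h_c·A = 11.46789 × 1.565 × 7.69447 = 138.095 kN.
I_c = πr⁴/4 = π × 1.565⁴/4 = 4.71137 m⁴.
Centre of pressure: y_p = y_c + I_c/(y_c·A) = 1.565 + 4.71137/(1.565 × 7.69447) = 1.565 + 0.39125 = 1.95625 m along the plane.
The resultant acts 1.565 + 0.39125 = 1.95625 m (along the plate) below the hinge at the top edge, so the moment about the hinge is M = F × 1.95625 = 138.095 × 1.95625 = 270.148 kN·m.
A normal force at the bottom, 3.13 m from the hinge, must supply this moment: P = 270.148/3.13 = 86.3093 kN.

P ≈ 86 kN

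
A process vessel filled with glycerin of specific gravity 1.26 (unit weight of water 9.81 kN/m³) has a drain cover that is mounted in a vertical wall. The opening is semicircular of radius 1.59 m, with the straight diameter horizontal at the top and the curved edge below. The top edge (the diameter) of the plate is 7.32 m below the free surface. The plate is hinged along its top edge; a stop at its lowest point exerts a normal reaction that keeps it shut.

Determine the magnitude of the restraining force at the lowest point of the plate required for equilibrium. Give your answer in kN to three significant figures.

P ≈ 172 kN

γ = 1.26 × 9.81 = 12.3606 kN/m³.
The centroid of a semicircle lies 4r/(3π) = 0.674817 m from the diameter, here below the top edge, so the centroid depth is h_c = 7.32 + 0.674817 = 7.99482 m.
A = πr²/2 = π × 1.59²/2 = 3.97113 m².
Resultant F = γ·h_c·A = 12.3606 × 7.99482 × 3.97113 = 392.43 kN.
I_c = (π/8 − 8/(9π))·r⁴ = 0.109757 × 1.59⁴ = 0.701489 m⁴.
Centre of pressure: y_p = y_c + I_c/(y_c·A) = 7.99482 + 0.701489/(7.99482 × 3.97113) = 7.99482 + 0.0220952 = 8.01692 m along the plane.
The resultant acts 0.674817 + 0.0220952 = 0.696912 m (along the plate) below the hinge at the top edge, so the moment about the hinge is M = F × 0.696912 = 392.43 × 0.696912 = 273.489 kN·m.
A normal force at the bottom, 1.59 m from the hinge, must supply this moment: P = 273.489/1.59 = 172.006 kN.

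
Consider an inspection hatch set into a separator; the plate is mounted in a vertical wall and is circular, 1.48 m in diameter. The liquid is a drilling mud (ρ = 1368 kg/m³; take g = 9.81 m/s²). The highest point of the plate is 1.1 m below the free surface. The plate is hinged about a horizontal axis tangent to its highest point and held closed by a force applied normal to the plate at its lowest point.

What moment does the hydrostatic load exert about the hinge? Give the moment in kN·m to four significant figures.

γ = ρg = 1368 × 9.81 / 1000 = 13.42008 kN/m³.
The centroid is at the centre, 0.74 m below the top of the plate, so the centroid depth is h_c = 1.1 + 0.74 = 1.84 m.
A = π(0.74)² = 1.72034 m².
Resultant F = γ·h_c·A = 13.42008 × 1.84 × 1.72034 = 42.4803 kN.
I_c = πr⁴/4 = π × 0.74⁴/4 = 0.235514 m⁴.
Centre of pressure: y_p = y_c + I_c/(y_c·A) = 1.84 + 0.235514/(1.84 × 1.72034) = 1.84 + 0.074402 = 1.9144 m along the plane.
The resultant acts 0.74 + 0.074402 = 0.814402 m (along the plate) below the hinge at the top edge, so the moment about the hinge is M = F × 0.814402 = 42.4803 × 0.814402 = 34.596 kN·m.

M ≈ 34.60 kN·m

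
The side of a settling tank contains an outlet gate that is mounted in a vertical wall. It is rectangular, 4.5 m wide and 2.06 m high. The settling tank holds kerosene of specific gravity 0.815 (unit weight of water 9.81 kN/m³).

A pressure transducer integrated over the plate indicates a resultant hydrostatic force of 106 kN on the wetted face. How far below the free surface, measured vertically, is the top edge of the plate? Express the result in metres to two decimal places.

γ = 0.815 × 9.81 = 7.99515 kN/m³.
A = 4.5 × 2.06 = 9.27 m².
From F = γ·h_c·A, the centroid depth is h_c = 106/(7.99515 × 9.27) = 1.43021 m.
The centroid lies 2.06/2 = 1.03 m below the top edge, so the top edge sits at h_top = 1.43021 − 1.03 = 0.40021 m below the surface.

d_top ≈ 0.40 m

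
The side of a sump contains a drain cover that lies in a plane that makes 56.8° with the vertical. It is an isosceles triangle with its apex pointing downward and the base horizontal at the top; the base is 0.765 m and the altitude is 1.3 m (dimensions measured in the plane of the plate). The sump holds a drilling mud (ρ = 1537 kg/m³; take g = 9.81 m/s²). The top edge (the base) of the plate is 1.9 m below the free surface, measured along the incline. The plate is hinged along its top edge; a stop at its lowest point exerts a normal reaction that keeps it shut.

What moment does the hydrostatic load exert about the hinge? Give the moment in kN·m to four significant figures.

γ = ρg = 1537 × 9.81 / 1000 = 15.07797 kN/m³.
The plate makes 56.8° with the vertical, i.e. θ = 90° − 56.8° = 33.2° to the horizontal. Measuring y along the incline from the free-surface line, vertical depth h = y·sinθ with sinθ = 0.547563.
With the apex down, the centroid sits h/3 = 1.3/3 = 0.433333 m below the base (the top edge), so y_c = 1.9 + 0.433333 = 2.33333 m and h_c = 2.33333 × 0.547563 = 1.27765 m.
A = ½ × 0.765 × 1.3 = 0.49725 m².
Resultant F = γ·h_c·A = 15.07797 × 1.27765 × 0.49725 = 9.57921 kN.
I_c = b·h³/36 = 0.765 × 1.3³/36 = 0.0466863 m⁴.
Centre of pressure: y_p = y_c + I_c/(y_c·A) = 2.33333 + 0.0466863/(2.33333 × 0.49725) = 2.33333 + 0.0402382 = 2.37357 m along the plane.
The resultant acts 0.433333 + 0.0402382 = 0.473571 m (along the plate) below the hinge at the top edge, so the moment about the hinge is M = F × 0.473571 = 9.57921 × 0.473571 = 4.53644 kN·m.

M ≈ 4.536 kN·m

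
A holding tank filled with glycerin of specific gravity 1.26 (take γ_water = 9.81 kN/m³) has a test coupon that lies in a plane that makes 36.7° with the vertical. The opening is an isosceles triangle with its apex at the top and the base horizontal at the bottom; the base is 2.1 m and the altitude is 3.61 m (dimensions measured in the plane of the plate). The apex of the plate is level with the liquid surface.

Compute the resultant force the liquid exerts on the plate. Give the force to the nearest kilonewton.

F ≈ 90 kN

γ = 1.26 × 9.81 = 12.3606 kN/m³.
The plate makes 36.7° with the vertical, i.e. θ = 90° − 36.7° = 53.3° to the horizontal. Measuring y along the incline from the free-surface line, vertical depth h = y·sinθ with sinθ = 0.801776.
With the apex up, the centroid sits 2h/3 = 2 × 3.61/3 = 2.40667 m below the apex, so y_c = 2.40667 m and h_c = 2.40667 × 0.801776 = 1.92961 m.
A = ½ × 2.1 × 3.61 = 3.7905 m².
Resultant F = γ·h_c·A = 12.3606 × 1.92961 × 3.7905 = 90.4077 kN.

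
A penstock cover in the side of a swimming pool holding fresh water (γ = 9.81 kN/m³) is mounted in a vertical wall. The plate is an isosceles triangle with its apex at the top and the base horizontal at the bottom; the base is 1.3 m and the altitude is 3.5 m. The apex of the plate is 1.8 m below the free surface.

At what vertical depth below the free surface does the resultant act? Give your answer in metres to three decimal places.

γ = 9.81 kN/m³.
With the apex up, the centroid sits 2h/3 = 2 × 3.5/3 = 2.33333 m below the apex, so the centroid depth is h_c = 1.8 + 2.33333 = 4.13333 m.
A = ½ × 1.3 × 3.5 = 2.275 m².
Resultant F = γ·h_c·A = 9.81 × 4.13333 × 2.275 = 92.2466 kN.
I_c = b·h³/36 = 1.3 × 3.5³/36 = 1.54826 m⁴.
Centre of pressure: y_p = y_c + I_c/(y_c·A) = 4.13333 + 1.54826/(4.13333 × 2.275) = 4.13333 + 0.16465 = 4.29798 m along the plane.

h_p = 4.298 m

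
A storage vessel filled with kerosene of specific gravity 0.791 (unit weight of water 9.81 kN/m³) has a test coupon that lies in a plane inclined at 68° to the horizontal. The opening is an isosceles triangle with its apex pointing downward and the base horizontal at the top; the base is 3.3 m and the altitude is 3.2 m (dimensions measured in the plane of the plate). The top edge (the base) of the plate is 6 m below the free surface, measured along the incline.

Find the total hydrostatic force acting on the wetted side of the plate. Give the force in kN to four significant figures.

γ = 0.791 × 9.81 = 7.75971 kN/m³.
Let θ = 68° be the plate's angle to the horizontal; measure y along the incline from where the plane meets the free surface. Vertical depth h = y·sinθ with sinθ = 0.927184.
With the apex down, the centroid sits h/3 = 3.2/3 = 1.06667 m below the base (the top edge), so y_c = 6 + 1.06667 = 7.06667 m and h_c = 7.06667 × 0.927184 = 6.5521 m.
A = ½ × 3.3 × 3.2 = 5.28 m².
Resultant F = γ·h_c·A = 7.75971 × 6.5521 × 5.28 = 268.448 kN.

F ≈ 268.4 kN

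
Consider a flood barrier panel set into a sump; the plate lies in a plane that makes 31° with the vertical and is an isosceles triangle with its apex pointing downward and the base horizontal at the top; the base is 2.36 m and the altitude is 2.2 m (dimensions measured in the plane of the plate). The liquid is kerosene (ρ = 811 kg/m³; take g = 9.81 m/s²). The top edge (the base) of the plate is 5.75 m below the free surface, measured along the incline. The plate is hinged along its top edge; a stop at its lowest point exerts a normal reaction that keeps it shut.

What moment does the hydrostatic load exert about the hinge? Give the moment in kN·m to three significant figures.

M ≈ 88.9 kN·m

γ = ρg = 811 × 9.81 / 1000 = 7.95591 kN/m³.
The plate makes 31° with the vertical, i.e. θ = 90° − 31° = 59° to the horizontal. Measuring y along the incline from the free-surface line, vertical depth h = y·sinθ with sinθ = 0.857167.
With the apex down, the centroid sits h/3 = 2.2/3 = 0.733333 m below the base (the top edge), so y_c = 5.75 + 0.733333 = 6.48333 m and h_c = 6.48333 × 0.857167 = 5.5573 m.
A = ½ × 2.36 × 2.2 = 2.596 m².
Resultant F = γ·h_c·A = 7.95591 × 5.5573 × 2.596 = 114.778 kN.
I_c = b·h³/36 = 2.36 × 2.2³/36 = 0.698036 m⁴.
Centre of pressure: y_p = y_c + I_c/(y_c·A) = 6.48333 + 0.698036/(6.48333 × 2.596) = 6.48333 + 0.0414739 = 6.5248 m along the plane.
The resultant acts 0.733333 + 0.0414739 = 0.774807 m (along the plate) below the hinge at the top edge, so the moment about the hinge is M = F × 0.774807 = 114.778 × 0.774807 = 88.9308 kN·m.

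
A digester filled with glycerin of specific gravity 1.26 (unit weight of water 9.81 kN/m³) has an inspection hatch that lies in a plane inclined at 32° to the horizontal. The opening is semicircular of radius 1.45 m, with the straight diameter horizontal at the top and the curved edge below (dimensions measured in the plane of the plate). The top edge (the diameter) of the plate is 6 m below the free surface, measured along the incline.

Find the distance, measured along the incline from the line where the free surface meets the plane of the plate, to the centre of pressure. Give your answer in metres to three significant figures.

γ = 1.26 × 9.81 = 12.3606 kN/m³.
Let θ = 32° be the plate's angle to the horizontal; measure y along the incline from where the plane meets the free surface. Vertical depth h = y·sinθ with sinθ = 0.529919.
The centroid of a semicircle lies 4r/(3π) = 0.615399 m from the diameter, here below the top edge, so y_c = 6 + 0.615399 = 6.6154 m and h_c = 6.6154 × 0.529919 = 3.50563 m.
A = πr²/2 = π × 1.45²/2 = 3.3026 m².
Resultant F = γ·h_c·A = 12.3606 × 3.50563 × 3.3026 = 143.107 kN.
I_c = (π/8 − 8/(9π))·r⁴ = 0.109757 × 1.45⁴ = 0.485182 m⁴.
Centre of pressure: y_p = y_c + I_c/(y_c·A) = 6.6154 + 0.485182/(6.6154 × 3.3026) = 6.6154 + 0.0222071 = 6.63761 m along the plane.

y_p = 6.64 m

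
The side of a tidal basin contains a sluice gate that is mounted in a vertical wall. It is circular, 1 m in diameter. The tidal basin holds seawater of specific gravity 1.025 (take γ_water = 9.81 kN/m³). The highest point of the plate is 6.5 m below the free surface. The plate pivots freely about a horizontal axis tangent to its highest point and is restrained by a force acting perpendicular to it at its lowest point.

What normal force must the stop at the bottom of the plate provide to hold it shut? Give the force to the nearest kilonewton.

P ≈ 28 kN

γ = 1.025 × 9.81 = 10.05525 kN/m³.
The centroid is at the centre, 0.5 m below the top of the plate, so the centroid depth is h_c = 6.5 + 0.5 = 7 m.
A = π(0.5)² = 0.785398 m².
Resultant F = γ·h_c·A = 10.05525 × 7 × 0.785398 = 55.2816 kN.
I_c = πr⁴/4 = π × 0.5⁴/4 = 0.0490874 m⁴.
Centre of pressure: y_p = y_c + I_c/(y_c·A) = 7 + 0.0490874/(7 × 0.785398) = 7 + 0.00892858 = 7.00893 m along the plane.
The resultant acts 0.5 + 0.00892858 = 0.508929 m (along the plate) below the hinge at the top edge, so the moment about the hinge is M = F × 0.508929 = 55.2816 × 0.508929 = 28.1344 kN·m.
A normal force at the bottom, 1 m from the hinge, must supply this moment: P = 28.1344/1 = 28.1344 kN.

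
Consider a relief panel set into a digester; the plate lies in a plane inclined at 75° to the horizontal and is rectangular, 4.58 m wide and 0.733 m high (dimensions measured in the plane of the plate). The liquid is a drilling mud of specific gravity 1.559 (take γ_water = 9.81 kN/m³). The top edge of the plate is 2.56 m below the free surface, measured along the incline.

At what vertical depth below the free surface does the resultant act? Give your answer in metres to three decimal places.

γ = 1.559 × 9.81 = 15.29379 kN/m³.
Let θ = 75° be the plate's angle to the horizontal; measure y along the incline from where the plane meets the free surface. Vertical depth h = y·sinθ with sinθ = 0.965926.
The centroid lies 0.733/2 = 0.3665 m below the top edge, so y_c = 2.56 + 0.3665 = 2.9265 m and h_c = 2.9265 × 0.965926 = 2.82678 m.
A = 4.58 × 0.733 = 3.35714 m².
Resultant F = γ·h_c·A = 15.29379 × 2.82678 × 3.35714 = 145.136 kN.
I_c = b·h³/12 = 4.58 × 0.733³/12 = 0.150313 m⁴.
Centre of pressure: y_p = y_c + I_c/(y_c·A) = 2.9265 + 0.150313/(2.9265 × 3.35714) = 2.9265 + 0.0152995 = 2.9418 m along the plane.
Vertically, h_p = y_p·sinθ = 2.9418 × 0.965926 = 2.84156 m.

h_p = 2.842 m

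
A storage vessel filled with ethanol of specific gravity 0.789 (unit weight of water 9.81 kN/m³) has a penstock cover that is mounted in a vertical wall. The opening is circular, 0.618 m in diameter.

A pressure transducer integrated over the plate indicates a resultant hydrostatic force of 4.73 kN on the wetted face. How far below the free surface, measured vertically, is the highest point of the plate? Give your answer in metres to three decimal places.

d_top ≈ 1.728 m

γ = 0.789 × 9.81 = 7.74009 kN/m³.
A = π(0.309)² = 0.299962 m².
From F = γ·h_c·A, the centroid depth is h_c = 4.73/(7.74009 × 0.299962) = 2.03727 m.
The centroid is at the centre, 0.309 m below the top of the plate, so the highest point sits at h_top = 2.03727 − 0.309 = 1.72827 m below the surface.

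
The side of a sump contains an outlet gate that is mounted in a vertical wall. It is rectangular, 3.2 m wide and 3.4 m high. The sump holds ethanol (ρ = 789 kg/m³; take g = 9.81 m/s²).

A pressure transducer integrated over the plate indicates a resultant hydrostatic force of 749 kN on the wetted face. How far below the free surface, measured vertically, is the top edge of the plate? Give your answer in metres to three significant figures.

γ = ρg = 789 × 9.81 / 1000 = 7.74009 kN/m³.
A = 3.2 × 3.4 = 10.88 m².
From F = γ·h_c·A, the centroid depth is h_c = 749/(7.74009 × 10.88) = 8.8942 m.
The centroid lies 3.4/2 = 1.7 m below the top edge, so the top edge sits at h_top = 8.8942 − 1.7 = 7.1942 m below the surface.

d_top ≈ 7.19 m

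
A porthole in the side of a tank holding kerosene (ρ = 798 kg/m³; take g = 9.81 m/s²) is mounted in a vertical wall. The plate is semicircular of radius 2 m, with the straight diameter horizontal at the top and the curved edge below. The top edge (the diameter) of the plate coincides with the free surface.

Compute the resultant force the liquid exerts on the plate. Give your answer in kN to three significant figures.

F ≈ 41.8 kN

γ = ρg = 798 × 9.81 / 1000 = 7.82838 kN/m³.
The centroid of a semicircle lies 4r/(3π) = 0.848826 m from the diameter, here below the top edge, so the centroid depth is h_c = 0.848826 m.
A = πr²/2 = π × 2²/2 = 6.28319 m².
Resultant F = γ·h_c·A = 7.82838 × 0.848826 × 6.28319 = 41.7514 kN.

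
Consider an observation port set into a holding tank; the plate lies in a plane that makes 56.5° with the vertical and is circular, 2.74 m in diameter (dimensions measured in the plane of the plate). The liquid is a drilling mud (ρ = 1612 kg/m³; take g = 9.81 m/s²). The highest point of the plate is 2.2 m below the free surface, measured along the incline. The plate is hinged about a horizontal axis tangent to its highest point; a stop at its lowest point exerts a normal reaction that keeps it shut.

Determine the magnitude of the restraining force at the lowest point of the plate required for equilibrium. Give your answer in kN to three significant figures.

P ≈ 101 kN

γ = ρg = 1612 × 9.81 / 1000 = 15.81372 kN/m³.
The plate makes 56.5° with the vertical, i.e. θ = 90° − 56.5° = 33.5° to the horizontal. Measuring y along the incline from the free-surface line, vertical depth h = y·sinθ with sinθ = 0.551937.
The centroid is at the centre, 1.37 m below the top of the plate, so y_c = 2.2 + 1.37 = 3.57 m and h_c = 3.57 × 0.551937 = 1.97042 m.
A = π(1.37)² = 5.89646 m².
Resultant F = γ·h_c·A = 15.81372 × 1.97042 × 5.89646 = 183.732 kN.
I_c = πr⁴/4 = π × 1.37⁴/4 = 2.76676 m⁴.
Centre of pressure: y_p = y_c + I_c/(y_c·A) = 3.57 + 2.76676/(3.57 × 5.89646) = 3.57 + 0.131435 = 3.70144 m along the plane.
The resultant acts 1.37 + 0.131435 = 1.50144 m (along the plate) below the hinge at the top edge, so the moment about the hinge is M = F × 1.50144 = 183.732 × 1.50144 = 275.863 kN·m.
A normal force at the bottom, 2.74 m from the hinge, must supply this moment: P = 275.863/2.74 = 100.68 kN.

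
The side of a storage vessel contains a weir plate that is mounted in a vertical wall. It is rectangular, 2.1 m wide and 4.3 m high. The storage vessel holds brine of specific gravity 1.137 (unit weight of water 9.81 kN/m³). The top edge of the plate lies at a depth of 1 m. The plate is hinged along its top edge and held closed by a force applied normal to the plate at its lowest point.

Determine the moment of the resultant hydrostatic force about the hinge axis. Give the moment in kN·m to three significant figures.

γ = 1.137 × 9.81 = 11.15397 kN/m³.
The centroid lies 4.3/2 = 2.15 m below the top edge, so the centroid depth is h_c = 1 + 2.15 = 3.15 m.
A = 2.1 × 4.3 = 9.03 m².
Resultant F = γ·h_c·A = 11.15397 × 3.15 × 9.03 = 317.269 kN.
I_c = b·h³/12 = 2.1 × 4.3³/12 = 13.9137 m⁴.
Centre of pressure: y_p = y_c + I_c/(y_c·A) = 3.15 + 13.9137/(3.15 × 9.03) = 3.15 + 0.489153 = 3.63915 m along the plane.
The resultant acts 2.15 + 0.489153 = 2.63915 m (along the plate) below the hinge at the top edge, so the moment about the hinge is M = F × 2.63915 = 317.269 × 2.63915 = 837.32 kN·m.

M ≈ 837 kN·m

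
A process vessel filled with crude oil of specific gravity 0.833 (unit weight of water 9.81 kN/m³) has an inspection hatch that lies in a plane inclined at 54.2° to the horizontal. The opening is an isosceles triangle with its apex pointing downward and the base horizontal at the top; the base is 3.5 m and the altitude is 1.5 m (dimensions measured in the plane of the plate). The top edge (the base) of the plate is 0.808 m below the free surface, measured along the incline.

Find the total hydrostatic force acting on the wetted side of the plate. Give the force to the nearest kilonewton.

F ≈ 23 kN

γ = 0.833 × 9.81 = 8.17173 kN/m³.
Let θ = 54.2° be the plate's angle to the horizontal; measure y along the incline from where the plane meets the free surface. Vertical depth h = y·sinθ with sinθ = 0.811064.
With the apex down, the centroid sits h/3 = 1.5/3 = 0.5 m below the base (the top edge), so y_c = 0.808 + 0.5 = 1.308 m and h_c = 1.308 × 0.811064 = 1.06087 m.
A = ½ × 3.5 × 1.5 = 2.625 m².
Resultant F = γ·h_c·A = 8.17173 × 1.06087 × 2.625 = 22.7565 kN.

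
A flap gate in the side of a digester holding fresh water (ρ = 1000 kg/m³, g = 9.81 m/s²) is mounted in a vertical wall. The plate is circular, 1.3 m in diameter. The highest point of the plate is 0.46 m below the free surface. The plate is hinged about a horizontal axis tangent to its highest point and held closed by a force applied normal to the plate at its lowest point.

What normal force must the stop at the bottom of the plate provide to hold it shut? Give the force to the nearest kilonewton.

γ = ρg = 1000 × 9.81 = 9810 N/m³ = 9.81 kN/m³.
The centroid is at the centre, 0.65 m below the top of the plate, so the centroid depth is h_c = 0.46 + 0.65 = 1.11 m.
A = π(0.65)² = 1.32732 m².
Resultant F = γ·h_c·A = 9.81 × 1.11 × 1.32732 = 14.4533 kN.
I_c = πr⁴/4 = π × 0.65⁴/4 = 0.140198 m⁴.
Centre of pressure: y_p = y_c + I_c/(y_c·A) = 1.11 + 0.140198/(1.11 × 1.32732) = 1.11 + 0.0951575 = 1.20516 m along the plane.
The resultant acts 0.65 + 0.0951575 = 0.745158 m (along the plate) below the hinge at the top edge, so the moment about the hinge is M = F × 0.745158 = 14.4533 × 0.745158 = 10.77 kN·m.
A normal force at the bottom, 1.3 m from the hinge, must supply this moment: P = 10.77/1.3 = 8.28462 kN.

P ≈ 8 kN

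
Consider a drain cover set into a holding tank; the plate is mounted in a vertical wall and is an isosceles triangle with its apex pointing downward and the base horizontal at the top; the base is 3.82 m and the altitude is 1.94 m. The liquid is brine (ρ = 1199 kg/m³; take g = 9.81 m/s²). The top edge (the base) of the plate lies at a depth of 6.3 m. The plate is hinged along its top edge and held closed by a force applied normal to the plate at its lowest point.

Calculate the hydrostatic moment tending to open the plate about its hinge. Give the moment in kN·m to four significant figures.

M ≈ 204.9 kN·m

γ = ρg = 1199 × 9.81 / 1000 = 11.76219 kN/m³.
With the apex down, the centroid sits h/3 = 1.94/3 = 0.646667 m below the base (the top edge), so the centroid depth is h_c = 6.3 + 0.646667 = 6.94667 m.
A = ½ × 3.82 × 1.94 = 3.7054 m².
Resultant F = γ·h_c·A = 11.76219 × 6.94667 × 3.7054 = 302.761 kN.
I_c = b·h³/36 = 3.82 × 1.94³/36 = 0.774758 m⁴.
Centre of pressure: y_p = y_c + I_c/(y_c·A) = 6.94667 + 0.774758/(6.94667 × 3.7054) = 6.94667 + 0.0300992 = 6.97677 m along the plane.
The resultant acts 0.646667 + 0.0300992 = 0.676766 m (along the plate) below the hinge at the top edge, so the moment about the hinge is M = F × 0.676766 = 302.761 × 0.676766 = 204.898 kN·m.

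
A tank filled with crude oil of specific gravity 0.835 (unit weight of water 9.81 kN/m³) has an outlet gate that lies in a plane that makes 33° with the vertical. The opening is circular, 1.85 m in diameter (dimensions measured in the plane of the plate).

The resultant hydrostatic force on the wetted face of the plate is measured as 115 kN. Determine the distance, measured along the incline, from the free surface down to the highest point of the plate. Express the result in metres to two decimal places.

y_top ≈ 5.30 m

γ = 0.835 × 9.81 = 8.19135 kN/m³.
A = π(0.925)² = 2.68803 m².
From F = γ·h_c·A, the centroid depth is h_c = 115/(8.19135 × 2.68803) = 5.22286 m.
The plate makes 33° with the vertical, i.e. θ = 90° − 33° = 57° to the horizontal. Measuring y along the incline from the free-surface line, vertical depth h = y·sinθ with sinθ = 0.838671.
Along the incline, y_c = h_c/sinθ = 5.22286/0.838671 = 6.22754 m.
The centroid is at the centre, 0.925 m below the top of the plate, so the highest point sits at y_top = 6.22754 − 0.925 = 5.30254 m along the incline.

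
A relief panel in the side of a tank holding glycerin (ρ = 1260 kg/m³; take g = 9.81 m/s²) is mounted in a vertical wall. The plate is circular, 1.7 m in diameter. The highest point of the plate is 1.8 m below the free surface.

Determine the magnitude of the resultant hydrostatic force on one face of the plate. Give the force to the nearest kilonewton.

F ≈ 74 kN

γ = ρg = 1260 × 9.81 / 1000 = 12.3606 kN/m³.
The centroid is at the centre, 0.85 m below the top of the plate, so the centroid depth is h_c = 1.8 + 0.85 = 2.65 m.
A = π(0.85)² = 2.2698 m².
Resultant F = γ·h_c·A = 12.3606 × 2.65 × 2.2698 = 74.3486 kN.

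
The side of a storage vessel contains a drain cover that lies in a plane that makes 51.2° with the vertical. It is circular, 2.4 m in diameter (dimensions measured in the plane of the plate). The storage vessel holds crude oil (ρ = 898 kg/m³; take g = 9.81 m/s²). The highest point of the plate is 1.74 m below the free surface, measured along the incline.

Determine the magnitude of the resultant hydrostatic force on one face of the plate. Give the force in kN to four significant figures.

F ≈ 73.42 kN

γ = ρg = 898 × 9.81 / 1000 = 8.80938 kN/m³.
The plate makes 51.2° with the vertical, i.e. θ = 90° − 51.2° = 38.8° to the horizontal. Measuring y along the incline from the free-surface line, vertical depth h = y·sinθ with sinθ = 0.626604.
The centroid is at the centre, 1.2 m below the top of the plate, so y_c = 1.74 + 1.2 = 2.94 m and h_c = 2.94 × 0.626604 = 1.84222 m.
A = π(1.2)² = 4.52389 m².
Resultant F = γ·h_c·A = 8.80938 × 1.84222 × 4.52389 = 73.4174 kN.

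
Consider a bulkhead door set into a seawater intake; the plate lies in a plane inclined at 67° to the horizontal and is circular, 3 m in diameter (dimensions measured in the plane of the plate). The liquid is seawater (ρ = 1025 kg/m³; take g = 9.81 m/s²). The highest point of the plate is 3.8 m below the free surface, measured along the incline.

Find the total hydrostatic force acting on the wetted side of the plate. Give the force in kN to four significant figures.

F ≈ 346.8 kN

γ = ρg = 1025 × 9.81 / 1000 = 10.05525 kN/m³.
Let θ = 67° be the plate's angle to the horizontal; measure y along the incline from where the plane meets the free surface. Vertical depth h = y·sinθ with sinθ = 0.920505.
The centroid is at the centre, 1.5 m below the top of the plate, so y_c = 3.8 + 1.5 = 5.3 m and h_c = 5.3 × 0.920505 = 4.87868 m.
A = π(1.5)² = 7.06858 m².
Resultant F = γ·h_c·A = 10.05525 × 4.87868 × 7.06858 = 346.759 kN.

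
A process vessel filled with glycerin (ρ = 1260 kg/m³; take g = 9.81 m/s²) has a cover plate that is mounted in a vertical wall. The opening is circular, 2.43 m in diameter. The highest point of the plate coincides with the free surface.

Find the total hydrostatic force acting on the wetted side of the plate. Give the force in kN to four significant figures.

F ≈ 69.65 kN

γ = ρg = 1260 × 9.81 / 1000 = 12.3606 kN/m³.
The centroid is at the centre, 1.215 m below the top of the plate, so the centroid depth is h_c = 1.215 m.
A = π(1.215)² = 4.6377 m².
Resultant F = γ·h_c·A = 12.3606 × 1.215 × 4.6377 = 69.6496 kN.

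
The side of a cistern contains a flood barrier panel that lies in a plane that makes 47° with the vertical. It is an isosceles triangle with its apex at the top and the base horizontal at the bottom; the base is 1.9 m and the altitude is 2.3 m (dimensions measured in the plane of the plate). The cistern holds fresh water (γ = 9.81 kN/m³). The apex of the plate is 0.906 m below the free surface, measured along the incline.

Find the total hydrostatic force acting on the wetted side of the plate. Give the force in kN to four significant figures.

F ≈ 35.66 kN

γ = 9.81 kN/m³.
The plate makes 47° with the vertical, i.e. θ = 90° − 47° = 43° to the horizontal. Measuring y along the incline from the free-surface line, vertical depth h = y·sinθ with sinθ = 0.681998.
With the apex up, the centroid sits 2h/3 = 2 × 2.3/3 = 1.53333 m below the apex, so y_c = 0.906 + 1.53333 = 2.43933 m and h_c = 2.43933 × 0.681998 = 1.66362 m.
A = ½ × 1.9 × 2.3 = 2.185 m².
Resultant F = γ·h_c·A = 9.81 × 1.66362 × 2.185 = 35.6594 kN.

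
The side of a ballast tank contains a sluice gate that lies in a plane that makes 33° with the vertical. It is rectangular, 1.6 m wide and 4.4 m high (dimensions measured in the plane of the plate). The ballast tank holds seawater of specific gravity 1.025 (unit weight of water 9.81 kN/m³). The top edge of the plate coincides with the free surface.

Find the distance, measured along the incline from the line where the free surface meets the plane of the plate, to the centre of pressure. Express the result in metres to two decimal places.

y_p = 2.93 m

γ = 1.025 × 9.81 = 10.05525 kN/m³.
The plate makes 33° with the vertical, i.e. θ = 90° − 33° = 57° to the horizontal. Measuring y along the incline from the free-surface line, vertical depth h = y·sinθ with sinθ = 0.838671.
The centroid lies 4.4/2 = 2.2 m below the top edge, so y_c = 2.2 m and h_c = 2.2 × 0.838671 = 1.84508 m.
A = 1.6 × 4.4 = 7.04 m².
Resultant F = γ·h_c·A = 10.05525 × 1.84508 × 7.04 = 130.611 kN.
I_c = b·h³/12 = 1.6 × 4.4³/12 = 11.3579 m⁴.
Centre of pressure: y_p = y_c + I_c/(y_c·A) = 2.2 + 11.3579/(2.2 × 7.04) = 2.2 + 0.733335 = 2.93334 m along the plane.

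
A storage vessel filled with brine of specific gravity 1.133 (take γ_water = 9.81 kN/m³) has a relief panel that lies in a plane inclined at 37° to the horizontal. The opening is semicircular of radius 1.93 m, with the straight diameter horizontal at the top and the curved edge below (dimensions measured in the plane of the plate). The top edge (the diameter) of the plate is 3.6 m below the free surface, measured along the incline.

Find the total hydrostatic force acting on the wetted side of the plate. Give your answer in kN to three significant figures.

γ = 1.133 × 9.81 = 11.11473 kN/m³.
Let θ = 37° be the plate's angle to the horizontal; measure y along the incline from where the plane meets the free surface. Vertical depth h = y·sinθ with sinθ = 0.601815.
The centroid of a semicircle lies 4r/(3π) = 0.819117 m from the diameter, here below the top edge, so y_c = 3.6 + 0.819117 = 4.41912 m and h_c = 4.41912 × 0.601815 = 2.65949 m.
A = πr²/2 = π × 1.93²/2 = 5.85106 m².
Resultant F = γ·h_c·A = 11.11473 × 2.65949 × 5.85106 = 172.954 kN.

F ≈ 173 kN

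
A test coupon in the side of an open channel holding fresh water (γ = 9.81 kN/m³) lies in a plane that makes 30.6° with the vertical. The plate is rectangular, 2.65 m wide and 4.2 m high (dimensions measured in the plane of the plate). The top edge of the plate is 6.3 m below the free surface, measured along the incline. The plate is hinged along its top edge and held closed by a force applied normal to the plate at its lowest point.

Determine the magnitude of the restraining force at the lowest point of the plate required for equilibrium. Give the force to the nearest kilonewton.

P ≈ 428 kN

γ = 9.81 kN/m³.
The plate makes 30.6° with the vertical, i.e. θ = 90° − 30.6° = 59.4° to the horizontal. Measuring y along the incline from the free-surface line, vertical depth h = y·sinθ with sinθ = 0.860742.
The centroid lies 4.2/2 = 2.1 m below the top edge, so y_c = 6.3 + 2.1 = 8.4 m and h_c = 8.4 × 0.860742 = 7.23023 m.
A = 2.65 × 4.2 = 11.13 m².
Resultant F = γ·h_c·A = 9.81 × 7.23023 × 11.13 = 789.435 kN.
I_c = b·h³/12 = 2.65 × 4.2³/12 = 16.3611 m⁴.
Centre of pressure: y_p = y_c + I_c/(y_c·A) = 8.4 + 16.3611/(8.4 × 11.13) = 8.4 + 0.175 = 8.575 m along the plane.
The resultant acts 2.1 + 0.175 = 2.275 m (along the plate) below the hinge at the top edge, so the moment about the hinge is M = F × 2.275 = 789.435 × 2.275 = 1795.96 kN·m.
A normal force at the bottom, 4.2 m from the hinge, must supply this moment: P = 1795.96/4.2 = 427.61 kN.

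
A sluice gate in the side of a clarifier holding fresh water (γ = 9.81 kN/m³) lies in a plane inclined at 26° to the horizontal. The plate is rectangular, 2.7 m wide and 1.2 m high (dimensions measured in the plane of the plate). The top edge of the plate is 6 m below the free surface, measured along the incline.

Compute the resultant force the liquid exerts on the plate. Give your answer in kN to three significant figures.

γ = 9.81 kN/m³.
Let θ = 26° be the plate's angle to the horizontal; measure y along the incline from where the plane meets the free surface. Vertical depth h = y·sinθ with sinθ = 0.438371.
The centroid lies 1.2/2 = 0.6 m below the top edge, so y_c = 6 + 0.6 = 6.6 m and h_c = 6.6 × 0.438371 = 2.89325 m.
A = 2.7 × 1.2 = 3.24 m².
Resultant F = γ·h_c·A = 9.81 × 2.89325 × 3.24 = 91.9602 kN.

F ≈ 92.0 kN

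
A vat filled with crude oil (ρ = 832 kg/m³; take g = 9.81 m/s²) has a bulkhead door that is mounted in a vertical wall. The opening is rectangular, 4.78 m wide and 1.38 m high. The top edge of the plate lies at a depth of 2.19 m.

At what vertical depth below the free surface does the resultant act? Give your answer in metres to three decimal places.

h_p = 2.935 m

γ = ρg = 832 × 9.81 / 1000 = 8.16192 kN/m³.
The centroid lies 1.38/2 = 0.69 m below the top edge, so the centroid depth is h_c = 2.19 + 0.69 = 2.88 m.
A = 4.78 × 1.38 = 6.5964 m².
Resultant F = γ·h_c·A = 8.16192 × 2.88 × 6.5964 = 155.057 kN.
I_c = b·h³/12 = 4.78 × 1.38³/12 = 1.04685 m⁴.
Centre of pressure: y_p = y_c + I_c/(y_c·A) = 2.88 + 1.04685/(2.88 × 6.5964) = 2.88 + 0.0551042 = 2.9351 m along the plane.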